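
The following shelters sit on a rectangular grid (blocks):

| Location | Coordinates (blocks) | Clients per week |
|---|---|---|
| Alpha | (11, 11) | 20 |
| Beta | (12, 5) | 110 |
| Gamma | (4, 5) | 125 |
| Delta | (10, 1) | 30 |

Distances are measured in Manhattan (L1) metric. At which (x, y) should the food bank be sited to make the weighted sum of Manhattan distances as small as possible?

Manhattan distance separates: Σwᵢ(|x−xᵢ|+|y−yᵢ|) = Σwᵢ|x−xᵢ| + Σwᵢ|y−yᵢ|, so x and y are optimised independently as 1-D weighted medians.
Total weight W = 285; half = 142.5.
x-coordinate, sorted with cumulative weight:
  x=4 (Gamma, w=125) cum 125
  x=10 (Delta, w=30) cum 155  ← median
  x=11 (Alpha, w=20) cum 175
  x=12 (Beta, w=110) cum 285
⇒ x* = 10
y-coordinate, sorted with cumulative weight:
  y=1 (Delta, w=30) cum 30
  y=5 (Beta, w=110) cum 140
  y=5 (Gamma, w=125) cum 265  ← median
  y=11 (Alpha, w=20) cum 285
⇒ y* = 5

(10, 5)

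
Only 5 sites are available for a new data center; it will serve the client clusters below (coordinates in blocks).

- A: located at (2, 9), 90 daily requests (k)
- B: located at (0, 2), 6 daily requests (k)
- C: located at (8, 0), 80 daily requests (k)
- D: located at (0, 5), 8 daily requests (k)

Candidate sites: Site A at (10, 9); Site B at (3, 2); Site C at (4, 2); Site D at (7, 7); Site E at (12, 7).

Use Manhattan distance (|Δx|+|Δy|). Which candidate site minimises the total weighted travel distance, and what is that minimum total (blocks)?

Total weighted distance at each candidate:
  Site A (10, 9): total = 1814
  Site B (3, 2): total = 1346
  Site C (4, 2): total = 1370
  Site D (7, 7): total = 1414
  Site E (12, 7): total = 2174
Minimum is at Site B with total 1346 blocks.

Site B, total 1346 blocks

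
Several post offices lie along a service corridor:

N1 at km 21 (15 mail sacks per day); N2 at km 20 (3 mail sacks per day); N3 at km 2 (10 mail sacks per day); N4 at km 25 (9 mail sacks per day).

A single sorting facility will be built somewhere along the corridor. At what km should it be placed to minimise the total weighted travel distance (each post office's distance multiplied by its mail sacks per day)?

For a sum of weighted absolute distances on a line, the optimum is the weighted median (not the mean). Total weight W = 37; half-weight = 18.5.
Sort by position and accumulate weight:
  km 2 (N3, w=10) → cum 10
  km 20 (N2, w=3) → cum 13
  km 21 (N1, w=15) → cum 28  ≥ 18.5 → median here
  km 25 (N4, w=9) → cum 37
Optimal location: km 21.

x = 21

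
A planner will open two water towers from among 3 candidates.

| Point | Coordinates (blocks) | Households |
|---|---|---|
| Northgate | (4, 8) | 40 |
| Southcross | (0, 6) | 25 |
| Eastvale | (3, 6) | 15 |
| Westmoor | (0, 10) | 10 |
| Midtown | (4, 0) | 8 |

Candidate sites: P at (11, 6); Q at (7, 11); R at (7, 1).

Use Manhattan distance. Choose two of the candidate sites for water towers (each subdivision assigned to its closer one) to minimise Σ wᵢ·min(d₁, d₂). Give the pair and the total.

Evaluate every pair (each demand assigned to the nearer of the two):
  {Q, R}: total = 787
  {P, Q}: total = 819
  {P, R}: total = 937
Best pair: {Q, R} with total 787.

{Q, R}, total 787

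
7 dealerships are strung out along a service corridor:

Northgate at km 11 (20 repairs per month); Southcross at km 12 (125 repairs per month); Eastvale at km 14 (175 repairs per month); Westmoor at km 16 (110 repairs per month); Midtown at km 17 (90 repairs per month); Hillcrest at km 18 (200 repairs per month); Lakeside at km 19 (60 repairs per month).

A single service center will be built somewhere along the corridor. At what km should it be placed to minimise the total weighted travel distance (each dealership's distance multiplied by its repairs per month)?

For a sum of weighted absolute distances on a line, the optimum is the weighted median (not the mean). Total weight W = 780; half-weight = 390.
Sort by position and accumulate weight:
  km 11 (Northgate, w=20) → cum 20
  km 12 (Southcross, w=125) → cum 145
  km 14 (Eastvale, w=175) → cum 320
  km 16 (Westmoor, w=110) → cum 430  ≥ 390 → median here
  km 17 (Midtown, w=90) → cum 520
  km 18 (Hillcrest, w=200) → cum 720
  km 19 (Lakeside, w=60) → cum 780
Optimal location: km 16.

x = 16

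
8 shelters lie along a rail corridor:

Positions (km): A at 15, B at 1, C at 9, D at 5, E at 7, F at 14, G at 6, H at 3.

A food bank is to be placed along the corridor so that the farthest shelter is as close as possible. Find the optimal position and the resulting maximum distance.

location 8, max distance 7

The 1-center on a line is the midpoint of the two extreme points: leftmost at 1, rightmost at 15.
Optimal location = (1 + 15)/2 = 8; maximum distance = (15 − 1)/2 = 7.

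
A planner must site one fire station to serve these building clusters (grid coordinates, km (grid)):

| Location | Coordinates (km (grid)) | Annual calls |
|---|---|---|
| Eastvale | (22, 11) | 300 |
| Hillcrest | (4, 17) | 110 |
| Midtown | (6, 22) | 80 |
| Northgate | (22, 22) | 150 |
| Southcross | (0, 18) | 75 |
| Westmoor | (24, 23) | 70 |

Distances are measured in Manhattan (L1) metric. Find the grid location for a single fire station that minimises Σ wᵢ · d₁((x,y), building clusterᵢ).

(22, 17)

Manhattan distance separates: Σwᵢ(|x−xᵢ|+|y−yᵢ|) = Σwᵢ|x−xᵢ| + Σwᵢ|y−yᵢ|, so x and y are optimised independently as 1-D weighted medians.
Total weight W = 785; half = 392.5.
x-coordinate, sorted with cumulative weight:
  x=0 (Southcross, w=75) cum 75
  x=4 (Hillcrest, w=110) cum 185
  x=6 (Midtown, w=80) cum 265
  x=22 (Eastvale, w=300) cum 565  ← median
  x=22 (Northgate, w=150) cum 715
  x=24 (Westmoor, w=70) cum 785
⇒ x* = 22
y-coordinate, sorted with cumulative weight:
  y=11 (Eastvale, w=300) cum 300
  y=17 (Hillcrest, w=110) cum 410  ← median
  y=18 (Southcross, w=75) cum 485
  y=22 (Midtown, w=80) cum 565
  y=22 (Northgate, w=150) cum 715
  y=23 (Westmoor, w=70) cum 785
⇒ y* = 17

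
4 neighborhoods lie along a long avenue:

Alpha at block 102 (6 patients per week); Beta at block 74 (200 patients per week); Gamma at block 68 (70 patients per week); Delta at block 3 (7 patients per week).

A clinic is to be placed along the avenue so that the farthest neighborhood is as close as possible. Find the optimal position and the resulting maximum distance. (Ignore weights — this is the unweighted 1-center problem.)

The 1-center on a line is the midpoint of the two extreme points: leftmost at 3, rightmost at 102.
Optimal location = (3 + 102)/2 = 52.5; maximum distance = (102 − 3)/2 = 49.5.

location 52.5, max distance 49.5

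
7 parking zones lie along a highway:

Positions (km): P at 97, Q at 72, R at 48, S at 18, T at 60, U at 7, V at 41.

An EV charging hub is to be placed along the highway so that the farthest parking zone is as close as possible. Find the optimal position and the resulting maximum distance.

location 52, max distance 45

The 1-center on a line is the midpoint of the two extreme points: leftmost at 7, rightmost at 97.
Optimal location = (7 + 97)/2 = 52; maximum distance = (97 − 7)/2 = 45.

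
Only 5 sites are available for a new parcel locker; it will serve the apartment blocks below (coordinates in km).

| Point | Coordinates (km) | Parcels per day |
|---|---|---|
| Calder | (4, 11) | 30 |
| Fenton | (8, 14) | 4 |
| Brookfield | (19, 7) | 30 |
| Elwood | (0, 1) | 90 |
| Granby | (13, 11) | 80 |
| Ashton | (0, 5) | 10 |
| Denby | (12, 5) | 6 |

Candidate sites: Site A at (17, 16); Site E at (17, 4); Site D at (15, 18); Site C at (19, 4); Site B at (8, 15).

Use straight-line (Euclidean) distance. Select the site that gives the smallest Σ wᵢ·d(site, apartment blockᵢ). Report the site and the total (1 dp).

Total weighted distance at each candidate:
  Site A (17, 16): total = 3559.0
  Site E (17, 4): total = 3004.4
  Site D (15, 18): total = 3675.9
  Site C (19, 4): total = 3347.5
  Site B (8, 15): total = 2737.9
Minimum is at Site B with total 2737.9 km.

Site B, total 2737.9 km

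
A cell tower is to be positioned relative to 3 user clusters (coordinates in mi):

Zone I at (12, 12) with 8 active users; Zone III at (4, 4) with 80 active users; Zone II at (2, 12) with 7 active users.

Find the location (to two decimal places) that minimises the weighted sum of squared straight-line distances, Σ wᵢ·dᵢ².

The minimiser of Σwᵢ‖p−pᵢ‖² is the weighted centroid p* = (Σwᵢpᵢ)/(Σwᵢ).
Σwᵢ = 95.
Σwᵢxᵢ = 8·12 + 80·4 + 7·2 = 430.
Σwᵢyᵢ = 8·12 + 80·4 + 7·12 = 500.
x* = 430/95 = 4.53, y* = 500/95 = 5.26.

(4.53, 5.26)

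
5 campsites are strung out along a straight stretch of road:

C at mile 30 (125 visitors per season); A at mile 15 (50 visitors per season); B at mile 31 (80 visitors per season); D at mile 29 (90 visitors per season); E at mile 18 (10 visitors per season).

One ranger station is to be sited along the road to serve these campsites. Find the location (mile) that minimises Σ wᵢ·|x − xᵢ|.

x = 30

For a sum of weighted absolute distances on a line, the optimum is the weighted median (not the mean). Total weight W = 355; half-weight = 177.5.
Sort by position and accumulate weight:
  mile 15 (A, w=50) → cum 50
  mile 18 (E, w=10) → cum 60
  mile 29 (D, w=90) → cum 150
  mile 30 (C, w=125) → cum 275  ≥ 177.5 → median here
  mile 31 (B, w=80) → cum 355
Optimal location: mile 30.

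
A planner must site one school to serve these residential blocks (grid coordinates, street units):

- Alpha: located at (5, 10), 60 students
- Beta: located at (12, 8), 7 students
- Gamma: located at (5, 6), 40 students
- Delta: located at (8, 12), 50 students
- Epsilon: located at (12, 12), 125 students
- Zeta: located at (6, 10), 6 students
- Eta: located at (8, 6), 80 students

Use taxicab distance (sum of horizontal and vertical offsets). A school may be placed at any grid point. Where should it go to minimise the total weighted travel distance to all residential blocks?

Manhattan distance separates: Σwᵢ(|x−xᵢ|+|y−yᵢ|) = Σwᵢ|x−xᵢ| + Σwᵢ|y−yᵢ|, so x and y are optimised independently as 1-D weighted medians.
Total weight W = 368; half = 184.
x-coordinate, sorted with cumulative weight:
  x=5 (Alpha, w=60) cum 60
  x=5 (Gamma, w=40) cum 100
  x=6 (Zeta, w=6) cum 106
  x=8 (Delta, w=50) cum 156
  x=8 (Eta, w=80) cum 236  ← median
  x=12 (Beta, w=7) cum 243
  x=12 (Epsilon, w=125) cum 368
⇒ x* = 8
y-coordinate, sorted with cumulative weight:
  y=6 (Gamma, w=40) cum 40
  y=6 (Eta, w=80) cum 120
  y=8 (Beta, w=7) cum 127
  y=10 (Alpha, w=60) cum 187  ← median
  y=10 (Zeta, w=6) cum 193
  y=12 (Delta, w=50) cum 243
  y=12 (Epsilon, w=125) cum 368
⇒ y* = 10

(8, 10)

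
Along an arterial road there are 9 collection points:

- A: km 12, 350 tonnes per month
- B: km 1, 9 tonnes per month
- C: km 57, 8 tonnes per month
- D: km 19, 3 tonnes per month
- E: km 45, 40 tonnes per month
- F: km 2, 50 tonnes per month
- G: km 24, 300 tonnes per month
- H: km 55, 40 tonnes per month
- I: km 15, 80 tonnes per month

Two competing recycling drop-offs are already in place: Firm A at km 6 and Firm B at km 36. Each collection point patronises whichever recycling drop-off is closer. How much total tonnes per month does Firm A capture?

492

The indifferent point is the midpoint (6+36)/2 = 21; collection points left of it (closer to Firm A at 6) go to Firm A, those right go to Firm B.
  B at 1 (w=9) → Firm A
  F at 2 (w=50) → Firm A
  A at 12 (w=350) → Firm A
  I at 15 (w=80) → Firm A
  D at 19 (w=3) → Firm A
  G at 24 (w=300) → Firm B
  E at 45 (w=40) → Firm B
  H at 55 (w=40) → Firm B
  C at 57 (w=8) → Firm B
Firm A captures 492; Firm B captures 388.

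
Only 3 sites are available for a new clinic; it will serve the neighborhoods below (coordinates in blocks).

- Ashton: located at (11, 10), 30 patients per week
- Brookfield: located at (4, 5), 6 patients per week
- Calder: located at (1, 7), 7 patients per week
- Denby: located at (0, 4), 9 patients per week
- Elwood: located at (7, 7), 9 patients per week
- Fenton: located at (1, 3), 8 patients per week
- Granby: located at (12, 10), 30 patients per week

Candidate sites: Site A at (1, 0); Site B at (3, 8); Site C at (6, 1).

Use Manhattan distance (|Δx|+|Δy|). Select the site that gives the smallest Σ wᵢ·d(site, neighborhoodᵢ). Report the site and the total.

Total weighted distance at each candidate:
  Site A (1, 0): total = 1513
  Site B (3, 8): total = 839
  Site C (6, 1): total = 1183
Minimum is at Site B with total 839 blocks.

Site B, total 839 blocks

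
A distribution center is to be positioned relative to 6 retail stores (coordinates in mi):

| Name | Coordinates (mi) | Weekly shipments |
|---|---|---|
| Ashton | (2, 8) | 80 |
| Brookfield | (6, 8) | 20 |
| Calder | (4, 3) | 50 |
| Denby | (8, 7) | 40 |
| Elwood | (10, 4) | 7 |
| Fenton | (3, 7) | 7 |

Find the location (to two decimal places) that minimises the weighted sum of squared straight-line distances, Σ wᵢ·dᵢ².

The minimiser of Σwᵢ‖p−pᵢ‖² is the weighted centroid p* = (Σwᵢpᵢ)/(Σwᵢ).
Σwᵢ = 204.
Σwᵢxᵢ = 80·2 + 20·6 + 50·4 + 40·8 + 7·10 + 7·3 = 891.
Σwᵢyᵢ = 80·8 + 20·8 + 50·3 + 40·7 + 7·4 + 7·7 = 1307.
x* = 891/204 = 4.37, y* = 1307/204 = 6.41.

(4.37, 6.41)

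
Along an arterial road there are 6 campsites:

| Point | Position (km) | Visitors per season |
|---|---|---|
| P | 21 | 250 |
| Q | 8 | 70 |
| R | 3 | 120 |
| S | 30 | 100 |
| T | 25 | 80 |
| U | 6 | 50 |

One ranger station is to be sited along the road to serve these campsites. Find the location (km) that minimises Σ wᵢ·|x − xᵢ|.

For a sum of weighted absolute distances on a line, the optimum is the weighted median (not the mean). Total weight W = 670; half-weight = 335.
Sort by position and accumulate weight:
  km 3 (R, w=120) → cum 120
  km 6 (U, w=50) → cum 170
  km 8 (Q, w=70) → cum 240
  km 21 (P, w=250) → cum 490  ≥ 335 → median here
  km 25 (T, w=80) → cum 570
  km 30 (S, w=100) → cum 670
Optimal location: km 21.

x = 21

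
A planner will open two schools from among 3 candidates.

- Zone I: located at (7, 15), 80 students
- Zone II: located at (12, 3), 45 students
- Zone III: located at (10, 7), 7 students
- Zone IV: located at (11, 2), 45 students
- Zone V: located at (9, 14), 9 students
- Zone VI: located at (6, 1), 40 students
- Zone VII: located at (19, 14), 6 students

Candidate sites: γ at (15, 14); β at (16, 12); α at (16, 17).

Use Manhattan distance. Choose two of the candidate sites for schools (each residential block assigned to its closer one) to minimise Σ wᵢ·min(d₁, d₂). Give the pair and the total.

{γ, β}, total 2975

Evaluate every pair (each demand assigned to the nearer of the two):
  {γ, β}: total = 2975
  {γ, α}: total = 3112
  {β, α}: total = 3168
Best pair: {γ, β} with total 2975.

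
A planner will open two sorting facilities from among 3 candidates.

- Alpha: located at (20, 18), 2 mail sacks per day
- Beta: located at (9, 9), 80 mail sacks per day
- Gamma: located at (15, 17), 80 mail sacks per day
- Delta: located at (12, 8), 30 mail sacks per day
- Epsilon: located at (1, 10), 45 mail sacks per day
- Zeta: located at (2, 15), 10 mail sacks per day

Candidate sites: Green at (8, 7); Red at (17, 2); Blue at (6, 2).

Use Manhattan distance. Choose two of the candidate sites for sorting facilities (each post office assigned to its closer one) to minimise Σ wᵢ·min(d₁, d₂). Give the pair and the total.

{Green, Red}, total 2378

Evaluate every pair (each demand assigned to the nearer of the two):
  {Green, Red}: total = 2378
  {Green, Blue}: total = 2386
  {Red, Blue}: total = 3283
Best pair: {Green, Red} with total 2378.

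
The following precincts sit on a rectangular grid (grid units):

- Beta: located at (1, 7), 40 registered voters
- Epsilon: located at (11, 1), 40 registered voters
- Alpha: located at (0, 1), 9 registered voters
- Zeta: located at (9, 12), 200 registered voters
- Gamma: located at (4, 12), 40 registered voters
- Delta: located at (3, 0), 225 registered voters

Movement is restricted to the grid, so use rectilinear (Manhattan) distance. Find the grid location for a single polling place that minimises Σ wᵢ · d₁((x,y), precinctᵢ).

(4, 7)

Manhattan distance separates: Σwᵢ(|x−xᵢ|+|y−yᵢ|) = Σwᵢ|x−xᵢ| + Σwᵢ|y−yᵢ|, so x and y are optimised independently as 1-D weighted medians.
Total weight W = 554; half = 277.
x-coordinate, sorted with cumulative weight:
  x=0 (Alpha, w=9) cum 9
  x=1 (Beta, w=40) cum 49
  x=3 (Delta, w=225) cum 274
  x=4 (Gamma, w=40) cum 314  ← median
  x=9 (Zeta, w=200) cum 514
  x=11 (Epsilon, w=40) cum 554
⇒ x* = 4
y-coordinate, sorted with cumulative weight:
  y=0 (Delta, w=225) cum 225
  y=1 (Epsilon, w=40) cum 265
  y=1 (Alpha, w=9) cum 274
  y=7 (Beta, w=40) cum 314  ← median
  y=12 (Zeta, w=200) cum 514
  y=12 (Gamma, w=40) cum 554
⇒ y* = 7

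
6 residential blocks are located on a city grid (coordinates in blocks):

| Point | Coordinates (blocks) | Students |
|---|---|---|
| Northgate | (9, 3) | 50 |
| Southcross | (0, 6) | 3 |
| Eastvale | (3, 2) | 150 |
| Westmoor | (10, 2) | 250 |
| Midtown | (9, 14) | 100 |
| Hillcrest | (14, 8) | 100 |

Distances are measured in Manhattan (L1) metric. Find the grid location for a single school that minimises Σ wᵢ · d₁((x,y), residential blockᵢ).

(10, 2)

Manhattan distance separates: Σwᵢ(|x−xᵢ|+|y−yᵢ|) = Σwᵢ|x−xᵢ| + Σwᵢ|y−yᵢ|, so x and y are optimised independently as 1-D weighted medians.
Total weight W = 653; half = 326.5.
x-coordinate, sorted with cumulative weight:
  x=0 (Southcross, w=3) cum 3
  x=3 (Eastvale, w=150) cum 153
  x=9 (Northgate, w=50) cum 203
  x=9 (Midtown, w=100) cum 303
  x=10 (Westmoor, w=250) cum 553  ← median
  x=14 (Hillcrest, w=100) cum 653
⇒ x* = 10
y-coordinate, sorted with cumulative weight:
  y=2 (Eastvale, w=150) cum 150
  y=2 (Westmoor, w=250) cum 400  ← median
  y=3 (Northgate, w=50) cum 450
  y=6 (Southcross, w=3) cum 453
  y=8 (Hillcrest, w=100) cum 553
  y=14 (Midtown, w=100) cum 653
⇒ y* = 2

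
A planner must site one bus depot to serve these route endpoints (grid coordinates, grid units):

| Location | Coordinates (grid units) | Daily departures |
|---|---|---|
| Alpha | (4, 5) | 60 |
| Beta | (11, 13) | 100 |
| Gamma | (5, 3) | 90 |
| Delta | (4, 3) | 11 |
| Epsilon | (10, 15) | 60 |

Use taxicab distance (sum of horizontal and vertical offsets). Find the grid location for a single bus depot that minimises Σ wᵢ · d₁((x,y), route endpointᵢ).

Manhattan distance separates: Σwᵢ(|x−xᵢ|+|y−yᵢ|) = Σwᵢ|x−xᵢ| + Σwᵢ|y−yᵢ|, so x and y are optimised independently as 1-D weighted medians.
Total weight W = 321; half = 160.5.
x-coordinate, sorted with cumulative weight:
  x=4 (Alpha, w=60) cum 60
  x=4 (Delta, w=11) cum 71
  x=5 (Gamma, w=90) cum 161  ← median
  x=10 (Epsilon, w=60) cum 221
  x=11 (Beta, w=100) cum 321
⇒ x* = 5
y-coordinate, sorted with cumulative weight:
  y=3 (Gamma, w=90) cum 90
  y=3 (Delta, w=11) cum 101
  y=5 (Alpha, w=60) cum 161  ← median
  y=13 (Beta, w=100) cum 261
  y=15 (Epsilon, w=60) cum 321
⇒ y* = 5

(5, 5)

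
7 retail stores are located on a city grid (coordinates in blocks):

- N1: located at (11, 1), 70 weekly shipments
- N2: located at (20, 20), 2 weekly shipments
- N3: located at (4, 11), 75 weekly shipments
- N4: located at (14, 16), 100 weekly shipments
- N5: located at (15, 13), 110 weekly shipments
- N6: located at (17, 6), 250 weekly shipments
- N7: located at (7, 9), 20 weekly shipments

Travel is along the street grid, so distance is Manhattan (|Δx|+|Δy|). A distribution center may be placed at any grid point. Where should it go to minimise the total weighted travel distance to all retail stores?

Manhattan distance separates: Σwᵢ(|x−xᵢ|+|y−yᵢ|) = Σwᵢ|x−xᵢ| + Σwᵢ|y−yᵢ|, so x and y are optimised independently as 1-D weighted medians.
Total weight W = 627; half = 313.5.
x-coordinate, sorted with cumulative weight:
  x=4 (N3, w=75) cum 75
  x=7 (N7, w=20) cum 95
  x=11 (N1, w=70) cum 165
  x=14 (N4, w=100) cum 265
  x=15 (N5, w=110) cum 375  ← median
  x=17 (N6, w=250) cum 625
  x=20 (N2, w=2) cum 627
⇒ x* = 15
y-coordinate, sorted with cumulative weight:
  y=1 (N1, w=70) cum 70
  y=6 (N6, w=250) cum 320  ← median
  y=9 (N7, w=20) cum 340
  y=11 (N3, w=75) cum 415
  y=13 (N5, w=110) cum 525
  y=16 (N4, w=100) cum 625
  y=20 (N2, w=2) cum 627
⇒ y* = 6

(15, 6)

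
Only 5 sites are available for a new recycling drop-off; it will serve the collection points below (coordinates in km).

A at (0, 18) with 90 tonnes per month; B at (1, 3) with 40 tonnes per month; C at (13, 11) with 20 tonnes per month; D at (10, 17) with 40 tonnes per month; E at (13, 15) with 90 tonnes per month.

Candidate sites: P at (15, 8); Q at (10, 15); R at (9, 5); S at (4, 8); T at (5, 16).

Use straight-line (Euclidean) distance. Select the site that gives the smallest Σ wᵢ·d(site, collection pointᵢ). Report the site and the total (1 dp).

Total weighted distance at each candidate:
  P (15, 8): total = 3356.3
  Q (10, 15): total = 1989.6
  R (9, 5): total = 3348.1
  S (4, 8): total = 2851.1
  T (5, 16): total = 2147.0
Minimum is at Q with total 1989.6 km.

Q, total 1989.6 km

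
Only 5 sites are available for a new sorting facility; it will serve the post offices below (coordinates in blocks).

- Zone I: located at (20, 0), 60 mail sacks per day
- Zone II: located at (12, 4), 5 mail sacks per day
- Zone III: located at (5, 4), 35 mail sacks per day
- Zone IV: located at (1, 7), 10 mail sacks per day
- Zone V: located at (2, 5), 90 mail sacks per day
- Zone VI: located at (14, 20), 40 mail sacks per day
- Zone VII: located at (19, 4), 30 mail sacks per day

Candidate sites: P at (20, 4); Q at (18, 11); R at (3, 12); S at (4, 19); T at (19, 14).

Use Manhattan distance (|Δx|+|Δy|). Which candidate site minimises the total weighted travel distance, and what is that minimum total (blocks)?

P, total 3645 blocks

Total weighted distance at each candidate:
  P (20, 4): total = 3645
  Q (18, 11): total = 4495
  R (3, 12): total = 4445
  S (4, 19): total = 5705
  T (19, 14): total = 5155
Minimum is at P with total 3645 blocks.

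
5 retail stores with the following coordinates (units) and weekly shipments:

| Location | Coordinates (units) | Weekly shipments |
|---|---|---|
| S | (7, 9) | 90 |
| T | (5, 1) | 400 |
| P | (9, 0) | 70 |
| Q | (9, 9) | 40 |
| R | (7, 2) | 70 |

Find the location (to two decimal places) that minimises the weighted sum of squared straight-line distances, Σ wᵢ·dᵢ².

The minimiser of Σwᵢ‖p−pᵢ‖² is the weighted centroid p* = (Σwᵢpᵢ)/(Σwᵢ).
Σwᵢ = 670.
Σwᵢxᵢ = 90·7 + 400·5 + 70·9 + 40·9 + 70·7 = 4110.
Σwᵢyᵢ = 90·9 + 400·1 + 70·0 + 40·9 + 70·2 = 1710.
x* = 4110/670 = 6.13, y* = 1710/670 = 2.55.

(6.13, 2.55)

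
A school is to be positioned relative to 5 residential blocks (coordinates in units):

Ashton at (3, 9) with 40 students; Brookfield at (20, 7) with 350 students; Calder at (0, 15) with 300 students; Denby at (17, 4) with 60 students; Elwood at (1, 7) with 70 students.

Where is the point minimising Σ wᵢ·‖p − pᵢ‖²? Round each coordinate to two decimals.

The minimiser of Σwᵢ‖p−pᵢ‖² is the weighted centroid p* = (Σwᵢpᵢ)/(Σwᵢ).
Σwᵢ = 820.
Σwᵢxᵢ = 40·3 + 350·20 + 300·0 + 60·17 + 70·1 = 8210.
Σwᵢyᵢ = 40·9 + 350·7 + 300·15 + 60·4 + 70·7 = 8040.
x* = 8210/820 = 10.01, y* = 8040/820 = 9.80.

(10.01, 9.80)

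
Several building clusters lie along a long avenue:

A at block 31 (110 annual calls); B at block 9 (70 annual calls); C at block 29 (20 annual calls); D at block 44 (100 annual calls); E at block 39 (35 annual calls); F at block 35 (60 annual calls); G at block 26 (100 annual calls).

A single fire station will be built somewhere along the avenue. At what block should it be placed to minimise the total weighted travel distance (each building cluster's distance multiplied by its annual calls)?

For a sum of weighted absolute distances on a line, the optimum is the weighted median (not the mean). Total weight W = 495; half-weight = 247.5.
Sort by position and accumulate weight:
  block 9 (B, w=70) → cum 70
  block 26 (G, w=100) → cum 170
  block 29 (C, w=20) → cum 190
  block 31 (A, w=110) → cum 300  ≥ 247.5 → median here
  block 35 (F, w=60) → cum 360
  block 39 (E, w=35) → cum 395
  block 44 (D, w=100) → cum 495
Optimal location: block 31.

x = 31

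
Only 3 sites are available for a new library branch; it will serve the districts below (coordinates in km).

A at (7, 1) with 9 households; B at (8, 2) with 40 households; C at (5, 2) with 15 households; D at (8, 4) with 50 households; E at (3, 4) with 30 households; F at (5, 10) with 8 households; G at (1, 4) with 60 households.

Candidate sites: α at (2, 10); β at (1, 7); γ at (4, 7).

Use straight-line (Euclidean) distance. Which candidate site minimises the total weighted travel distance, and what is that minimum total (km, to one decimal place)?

Total weighted distance at each candidate:
  α (2, 10): total = 1616.5
  β (1, 7): total = 1225.5
  γ (4, 7): total = 1017.7
Minimum is at γ with total 1017.7 km.

γ, total 1017.7 km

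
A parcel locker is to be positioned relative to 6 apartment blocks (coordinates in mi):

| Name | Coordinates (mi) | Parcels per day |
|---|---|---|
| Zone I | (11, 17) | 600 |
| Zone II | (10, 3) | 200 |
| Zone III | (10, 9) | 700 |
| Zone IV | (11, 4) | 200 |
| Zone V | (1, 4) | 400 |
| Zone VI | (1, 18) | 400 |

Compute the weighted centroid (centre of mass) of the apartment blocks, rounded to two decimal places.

(7.44, 10.68)

The minimiser of Σwᵢ‖p−pᵢ‖² is the weighted centroid p* = (Σwᵢpᵢ)/(Σwᵢ).
Σwᵢ = 2500.
Σwᵢxᵢ = 600·11 + 200·10 + 700·10 + 200·11 + 400·1 + 400·1 = 18600.
Σwᵢyᵢ = 600·17 + 200·3 + 700·9 + 200·4 + 400·4 + 400·18 = 26700.
x* = 18600/2500 = 7.44, y* = 26700/2500 = 10.68.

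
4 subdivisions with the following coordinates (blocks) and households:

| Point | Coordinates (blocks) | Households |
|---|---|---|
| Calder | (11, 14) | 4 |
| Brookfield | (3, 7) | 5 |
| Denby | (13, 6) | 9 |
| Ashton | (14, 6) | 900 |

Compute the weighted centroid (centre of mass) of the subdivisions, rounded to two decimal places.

The minimiser of Σwᵢ‖p−pᵢ‖² is the weighted centroid p* = (Σwᵢpᵢ)/(Σwᵢ).
Σwᵢ = 918.
Σwᵢxᵢ = 4·11 + 5·3 + 9·13 + 900·14 = 12776.
Σwᵢyᵢ = 4·14 + 5·7 + 9·6 + 900·6 = 5545.
x* = 12776/918 = 13.92, y* = 5545/918 = 6.04.

(13.92, 6.04)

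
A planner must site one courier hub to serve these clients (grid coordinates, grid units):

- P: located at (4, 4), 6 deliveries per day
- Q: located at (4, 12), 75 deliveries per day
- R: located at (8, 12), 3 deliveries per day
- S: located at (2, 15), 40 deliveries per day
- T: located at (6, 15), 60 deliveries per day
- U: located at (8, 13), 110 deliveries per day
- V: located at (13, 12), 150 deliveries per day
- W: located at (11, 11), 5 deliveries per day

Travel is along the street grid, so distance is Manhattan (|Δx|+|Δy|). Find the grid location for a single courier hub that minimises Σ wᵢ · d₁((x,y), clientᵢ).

(8, 12)

Manhattan distance separates: Σwᵢ(|x−xᵢ|+|y−yᵢ|) = Σwᵢ|x−xᵢ| + Σwᵢ|y−yᵢ|, so x and y are optimised independently as 1-D weighted medians.
Total weight W = 449; half = 224.5.
x-coordinate, sorted with cumulative weight:
  x=2 (S, w=40) cum 40
  x=4 (P, w=6) cum 46
  x=4 (Q, w=75) cum 121
  x=6 (T, w=60) cum 181
  x=8 (R, w=3) cum 184
  x=8 (U, w=110) cum 294  ← median
  x=11 (W, w=5) cum 299
  x=13 (V, w=150) cum 449
⇒ x* = 8
y-coordinate, sorted with cumulative weight:
  y=4 (P, w=6) cum 6
  y=11 (W, w=5) cum 11
  y=12 (Q, w=75) cum 86
  y=12 (R, w=3) cum 89
  y=12 (V, w=150) cum 239  ← median
  y=13 (U, w=110) cum 349
  y=15 (S, w=40) cum 389
  y=15 (T, w=60) cum 449
⇒ y* = 12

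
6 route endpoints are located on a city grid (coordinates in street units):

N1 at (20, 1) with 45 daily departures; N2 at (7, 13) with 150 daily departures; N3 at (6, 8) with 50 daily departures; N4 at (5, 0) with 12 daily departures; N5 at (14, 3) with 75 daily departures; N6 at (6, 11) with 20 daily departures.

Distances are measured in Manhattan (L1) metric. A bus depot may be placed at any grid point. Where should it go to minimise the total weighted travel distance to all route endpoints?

(7, 8)

Manhattan distance separates: Σwᵢ(|x−xᵢ|+|y−yᵢ|) = Σwᵢ|x−xᵢ| + Σwᵢ|y−yᵢ|, so x and y are optimised independently as 1-D weighted medians.
Total weight W = 352; half = 176.
x-coordinate, sorted with cumulative weight:
  x=5 (N4, w=12) cum 12
  x=6 (N3, w=50) cum 62
  x=6 (N6, w=20) cum 82
  x=7 (N2, w=150) cum 232  ← median
  x=14 (N5, w=75) cum 307
  x=20 (N1, w=45) cum 352
⇒ x* = 7
y-coordinate, sorted with cumulative weight:
  y=0 (N4, w=12) cum 12
  y=1 (N1, w=45) cum 57
  y=3 (N5, w=75) cum 132
  y=8 (N3, w=50) cum 182  ← median
  y=11 (N6, w=20) cum 202
  y=13 (N2, w=150) cum 352
⇒ y* = 8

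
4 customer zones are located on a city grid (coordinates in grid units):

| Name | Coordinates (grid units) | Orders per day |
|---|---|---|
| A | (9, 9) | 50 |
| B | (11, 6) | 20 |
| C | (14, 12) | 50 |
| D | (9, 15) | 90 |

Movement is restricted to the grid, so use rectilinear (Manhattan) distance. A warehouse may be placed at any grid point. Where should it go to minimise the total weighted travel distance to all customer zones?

Manhattan distance separates: Σwᵢ(|x−xᵢ|+|y−yᵢ|) = Σwᵢ|x−xᵢ| + Σwᵢ|y−yᵢ|, so x and y are optimised independently as 1-D weighted medians.
Total weight W = 210; half = 105.
x-coordinate, sorted with cumulative weight:
  x=9 (A, w=50) cum 50
  x=9 (D, w=90) cum 140  ← median
  x=11 (B, w=20) cum 160
  x=14 (C, w=50) cum 210
⇒ x* = 9
y-coordinate, sorted with cumulative weight:
  y=6 (B, w=20) cum 20
  y=9 (A, w=50) cum 70
  y=12 (C, w=50) cum 120  ← median
  y=15 (D, w=90) cum 210
⇒ y* = 12

(9, 12)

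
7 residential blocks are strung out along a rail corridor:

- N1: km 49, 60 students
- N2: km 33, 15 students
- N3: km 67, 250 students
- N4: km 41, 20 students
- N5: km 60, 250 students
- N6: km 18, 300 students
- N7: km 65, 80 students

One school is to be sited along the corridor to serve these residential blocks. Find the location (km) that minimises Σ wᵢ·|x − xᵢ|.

For a sum of weighted absolute distances on a line, the optimum is the weighted median (not the mean). Total weight W = 975; half-weight = 487.5.
Sort by position and accumulate weight:
  km 18 (N6, w=300) → cum 300
  km 33 (N2, w=15) → cum 315
  km 41 (N4, w=20) → cum 335
  km 49 (N1, w=60) → cum 395
  km 60 (N5, w=250) → cum 645  ≥ 487.5 → median here
  km 65 (N7, w=80) → cum 725
  km 67 (N3, w=250) → cum 975
Optimal location: km 60.

x = 60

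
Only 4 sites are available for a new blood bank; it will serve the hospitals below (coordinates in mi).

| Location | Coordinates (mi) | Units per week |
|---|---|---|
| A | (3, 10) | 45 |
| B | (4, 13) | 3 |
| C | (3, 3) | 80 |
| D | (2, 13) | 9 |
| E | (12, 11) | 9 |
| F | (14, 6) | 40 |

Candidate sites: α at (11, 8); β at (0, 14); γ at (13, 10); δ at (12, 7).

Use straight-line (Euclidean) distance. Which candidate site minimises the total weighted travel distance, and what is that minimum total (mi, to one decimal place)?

α, total 1416.9 mi

Total weighted distance at each candidate:
  α (11, 8): total = 1416.9
  β (0, 14): total = 1925.9
  γ (13, 10): total = 1735.3
  δ (12, 7): total = 1475.2
Minimum is at α with total 1416.9 mi.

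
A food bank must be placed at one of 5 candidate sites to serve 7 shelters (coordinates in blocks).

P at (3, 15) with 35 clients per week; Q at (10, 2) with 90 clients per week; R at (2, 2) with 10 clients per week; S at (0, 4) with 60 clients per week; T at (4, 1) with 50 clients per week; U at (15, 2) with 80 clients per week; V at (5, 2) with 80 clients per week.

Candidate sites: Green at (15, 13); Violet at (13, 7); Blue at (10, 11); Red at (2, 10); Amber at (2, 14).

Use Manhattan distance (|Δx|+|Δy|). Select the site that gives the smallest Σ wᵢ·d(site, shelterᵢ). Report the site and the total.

Violet, total 4820 blocks

Total weighted distance at each candidate:
  Green (15, 13): total = 7320
  Violet (13, 7): total = 4820
  Blue (10, 11): total = 5425
  Red (2, 10): total = 5320
  Amber (2, 14): total = 6660
Minimum is at Violet with total 4820 blocks.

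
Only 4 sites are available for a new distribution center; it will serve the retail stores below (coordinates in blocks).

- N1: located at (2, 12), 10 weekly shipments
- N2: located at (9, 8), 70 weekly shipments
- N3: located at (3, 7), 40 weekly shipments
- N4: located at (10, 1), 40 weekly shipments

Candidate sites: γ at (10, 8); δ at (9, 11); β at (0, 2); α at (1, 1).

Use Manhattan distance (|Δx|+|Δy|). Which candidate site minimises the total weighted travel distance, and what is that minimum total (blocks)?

Total weighted distance at each candidate:
  γ (10, 8): total = 790
  δ (9, 11): total = 1130
  β (0, 2): total = 1930
  α (1, 1): total = 1850
Minimum is at γ with total 790 blocks.

γ, total 790 blocks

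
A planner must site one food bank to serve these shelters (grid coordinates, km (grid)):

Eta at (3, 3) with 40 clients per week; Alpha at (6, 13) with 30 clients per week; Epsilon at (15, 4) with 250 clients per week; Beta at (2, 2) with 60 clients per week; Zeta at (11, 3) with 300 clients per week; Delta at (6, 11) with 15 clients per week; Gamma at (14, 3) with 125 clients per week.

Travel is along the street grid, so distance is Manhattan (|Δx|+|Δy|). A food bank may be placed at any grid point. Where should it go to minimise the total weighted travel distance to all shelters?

(11, 3)

Manhattan distance separates: Σwᵢ(|x−xᵢ|+|y−yᵢ|) = Σwᵢ|x−xᵢ| + Σwᵢ|y−yᵢ|, so x and y are optimised independently as 1-D weighted medians.
Total weight W = 820; half = 410.
x-coordinate, sorted with cumulative weight:
  x=2 (Beta, w=60) cum 60
  x=3 (Eta, w=40) cum 100
  x=6 (Alpha, w=30) cum 130
  x=6 (Delta, w=15) cum 145
  x=11 (Zeta, w=300) cum 445  ← median
  x=14 (Gamma, w=125) cum 570
  x=15 (Epsilon, w=250) cum 820
⇒ x* = 11
y-coordinate, sorted with cumulative weight:
  y=2 (Beta, w=60) cum 60
  y=3 (Eta, w=40) cum 100
  y=3 (Zeta, w=300) cum 400
  y=3 (Gamma, w=125) cum 525  ← median
  y=4 (Epsilon, w=250) cum 775
  y=11 (Delta, w=15) cum 790
  y=13 (Alpha, w=30) cum 820
⇒ y* = 3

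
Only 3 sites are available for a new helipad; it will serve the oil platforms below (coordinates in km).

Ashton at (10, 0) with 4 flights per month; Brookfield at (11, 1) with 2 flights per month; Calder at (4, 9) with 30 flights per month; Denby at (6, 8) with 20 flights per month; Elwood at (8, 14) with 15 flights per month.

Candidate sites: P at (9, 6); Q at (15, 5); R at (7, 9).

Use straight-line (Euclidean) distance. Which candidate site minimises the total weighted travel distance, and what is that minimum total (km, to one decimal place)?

R, total 250.6 km

Total weighted distance at each candidate:
  P (9, 6): total = 403.1
  Q (15, 5): total = 751.5
  R (7, 9): total = 250.6
Minimum is at R with total 250.6 km.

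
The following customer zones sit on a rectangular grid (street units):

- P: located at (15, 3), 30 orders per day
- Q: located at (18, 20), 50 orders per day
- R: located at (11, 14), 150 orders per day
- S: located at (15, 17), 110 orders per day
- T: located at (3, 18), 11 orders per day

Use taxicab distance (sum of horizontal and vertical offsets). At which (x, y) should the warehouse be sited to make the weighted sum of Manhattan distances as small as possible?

(15, 14)

Manhattan distance separates: Σwᵢ(|x−xᵢ|+|y−yᵢ|) = Σwᵢ|x−xᵢ| + Σwᵢ|y−yᵢ|, so x and y are optimised independently as 1-D weighted medians.
Total weight W = 351; half = 175.5.
x-coordinate, sorted with cumulative weight:
  x=3 (T, w=11) cum 11
  x=11 (R, w=150) cum 161
  x=15 (P, w=30) cum 191  ← median
  x=15 (S, w=110) cum 301
  x=18 (Q, w=50) cum 351
⇒ x* = 15
y-coordinate, sorted with cumulative weight:
  y=3 (P, w=30) cum 30
  y=14 (R, w=150) cum 180  ← median
  y=17 (S, w=110) cum 290
  y=18 (T, w=11) cum 301
  y=20 (Q, w=50) cum 351
⇒ y* = 14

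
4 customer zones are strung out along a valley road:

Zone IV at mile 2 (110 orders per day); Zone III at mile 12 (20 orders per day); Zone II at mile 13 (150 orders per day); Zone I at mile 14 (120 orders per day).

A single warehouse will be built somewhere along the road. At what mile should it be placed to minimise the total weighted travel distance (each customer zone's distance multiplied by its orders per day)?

x = 13

For a sum of weighted absolute distances on a line, the optimum is the weighted median (not the mean). Total weight W = 400; half-weight = 200.
Sort by position and accumulate weight:
  mile 2 (Zone IV, w=110) → cum 110
  mile 12 (Zone III, w=20) → cum 130
  mile 13 (Zone II, w=150) → cum 280  ≥ 200 → median here
  mile 14 (Zone I, w=120) → cum 400
Optimal location: mile 13.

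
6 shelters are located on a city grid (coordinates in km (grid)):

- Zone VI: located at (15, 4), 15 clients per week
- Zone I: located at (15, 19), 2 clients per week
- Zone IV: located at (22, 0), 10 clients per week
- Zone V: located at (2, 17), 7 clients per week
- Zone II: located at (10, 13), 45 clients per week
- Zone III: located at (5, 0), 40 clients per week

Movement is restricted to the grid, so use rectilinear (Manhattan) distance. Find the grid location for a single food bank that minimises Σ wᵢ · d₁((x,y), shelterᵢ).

Manhattan distance separates: Σwᵢ(|x−xᵢ|+|y−yᵢ|) = Σwᵢ|x−xᵢ| + Σwᵢ|y−yᵢ|, so x and y are optimised independently as 1-D weighted medians.
Total weight W = 119; half = 59.5.
x-coordinate, sorted with cumulative weight:
  x=2 (Zone V, w=7) cum 7
  x=5 (Zone III, w=40) cum 47
  x=10 (Zone II, w=45) cum 92  ← median
  x=15 (Zone VI, w=15) cum 107
  x=15 (Zone I, w=2) cum 109
  x=22 (Zone IV, w=10) cum 119
⇒ x* = 10
y-coordinate, sorted with cumulative weight:
  y=0 (Zone IV, w=10) cum 10
  y=0 (Zone III, w=40) cum 50
  y=4 (Zone VI, w=15) cum 65  ← median
  y=13 (Zone II, w=45) cum 110
  y=17 (Zone V, w=7) cum 117
  y=19 (Zone I, w=2) cum 119
⇒ y* = 4

(10, 4)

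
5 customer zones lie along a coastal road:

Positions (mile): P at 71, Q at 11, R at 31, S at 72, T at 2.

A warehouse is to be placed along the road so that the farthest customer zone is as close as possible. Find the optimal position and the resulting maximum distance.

location 37, max distance 35

The 1-center on a line is the midpoint of the two extreme points: leftmost at 2, rightmost at 72.
Optimal location = (2 + 72)/2 = 37; maximum distance = (72 − 2)/2 = 35.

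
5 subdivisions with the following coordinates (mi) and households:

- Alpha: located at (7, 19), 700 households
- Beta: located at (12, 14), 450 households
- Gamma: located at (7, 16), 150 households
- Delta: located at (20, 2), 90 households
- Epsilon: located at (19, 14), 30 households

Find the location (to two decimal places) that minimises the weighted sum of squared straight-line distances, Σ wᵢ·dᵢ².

(9.66, 15.92)

The minimiser of Σwᵢ‖p−pᵢ‖² is the weighted centroid p* = (Σwᵢpᵢ)/(Σwᵢ).
Σwᵢ = 1420.
Σwᵢxᵢ = 700·7 + 450·12 + 150·7 + 90·20 + 30·19 = 13720.
Σwᵢyᵢ = 700·19 + 450·14 + 150·16 + 90·2 + 30·14 = 22600.
x* = 13720/1420 = 9.66, y* = 22600/1420 = 15.92.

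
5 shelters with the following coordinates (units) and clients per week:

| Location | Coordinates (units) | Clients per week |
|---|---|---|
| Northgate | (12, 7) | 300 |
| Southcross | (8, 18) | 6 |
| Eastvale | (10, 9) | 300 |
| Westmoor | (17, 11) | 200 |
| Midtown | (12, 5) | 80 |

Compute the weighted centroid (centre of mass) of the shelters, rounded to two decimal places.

(12.42, 8.47)

The minimiser of Σwᵢ‖p−pᵢ‖² is the weighted centroid p* = (Σwᵢpᵢ)/(Σwᵢ).
Σwᵢ = 886.
Σwᵢxᵢ = 300·12 + 6·8 + 300·10 + 200·17 + 80·12 = 11008.
Σwᵢyᵢ = 300·7 + 6·18 + 300·9 + 200·11 + 80·5 = 7508.
x* = 11008/886 = 12.42, y* = 7508/886 = 8.47.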